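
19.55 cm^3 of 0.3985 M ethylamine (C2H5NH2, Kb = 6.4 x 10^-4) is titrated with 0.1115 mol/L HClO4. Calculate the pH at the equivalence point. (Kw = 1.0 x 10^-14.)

n(C2H5NH2) = 0.3985 x 0.01955 = 0.007791 mol; V(HClO4) at equivalence = 0.007791/0.1115 = 0.06987 L.
At equivalence the base is fully converted to C2H5NH3+; total volume = 0.08942 L, so [C2H5NH3+] = 0.007791/0.08942 = 0.08712 M.
Ka(C2H5NH3+) = Kw/Kb = 1.0e-14 / 6.4 x 10^-4 = 1.56e-11.
[H^+] = sqrt(Ka x [C2H5NH3+]) = sqrt(1.56e-11 x 0.08712) = 1.17e-6 M.
pH = -log(1.17e-6) = 5.93.

5.93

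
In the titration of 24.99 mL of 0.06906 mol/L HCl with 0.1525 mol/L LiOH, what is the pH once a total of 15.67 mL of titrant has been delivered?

n(acid) = 0.06906 x 0.02499 = 0.001726 mol; n(LiOH) added = 0.1525 x 0.01567 = 0.002390 mol.
Base is in excess by 0.002390 - 0.001726 = 0.0006639 mol in a total volume of 0.04066 L.
[OH^-] = 0.0006639/0.04066 = 0.01633 M, so pOH = 1.79 and pH = 14.00 - 1.79 = 12.21.

12.21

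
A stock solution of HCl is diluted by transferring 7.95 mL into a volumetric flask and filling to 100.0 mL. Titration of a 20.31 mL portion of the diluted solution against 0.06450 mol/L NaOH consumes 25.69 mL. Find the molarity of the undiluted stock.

n(NaOH) = 0.06450 x 0.02569 = 0.001657 mol.
n(HCl) in the aliquot = 0.001657 mol.
[diluted HCl] = 0.001657 / 0.02031 = 0.08159 M.
Dilution factor = 100.0/7.950 = 12.58, so [stock] = 0.08159 x 12.58 = 1.03 M.

1.03 M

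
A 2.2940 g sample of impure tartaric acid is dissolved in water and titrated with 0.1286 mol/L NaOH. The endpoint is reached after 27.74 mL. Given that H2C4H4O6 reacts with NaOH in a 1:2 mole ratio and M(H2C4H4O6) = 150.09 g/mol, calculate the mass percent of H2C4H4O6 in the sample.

n(NaOH) = 0.1286 x 0.02774 = 0.003567 mol.
n(H2C4H4O6) = 0.003567 / 2 = 0.001784 mol.
mass of H2C4H4O6 = 0.001784 x 150.09 = 0.2677 g.
% purity = 0.2677 / 2.2940 x 100 = 11.7%.

11.7%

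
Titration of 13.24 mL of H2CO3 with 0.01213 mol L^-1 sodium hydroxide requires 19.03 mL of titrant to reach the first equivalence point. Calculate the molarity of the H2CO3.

n(NaOH) = 0.01213 x 0.01903 = 0.0002308 mol.
At the first equivalence point, 1 mol OH^- react per mol H2CO3, so n(H2CO3) = 0.0002308 / 1 = 0.0002308 mol.
[H2CO3] = 0.0002308 / 0.01324 L = 0.0174 M.

0.0174 M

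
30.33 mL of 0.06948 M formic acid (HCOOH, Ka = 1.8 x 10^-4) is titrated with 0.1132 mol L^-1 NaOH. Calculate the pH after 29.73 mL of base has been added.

n(acid) = 0.06948 x 0.03033 = 0.002107 mol; n(NaOH) added = 0.1132 x 0.02973 = 0.003365 mol.
Base is in excess by 0.003365 - 0.002107 = 0.001258 mol in a total volume of 0.06006 L.
[OH^-] = 0.001258/0.06006 = 0.02095 M, so pOH = 1.68 and pH = 14.00 - 1.68 = 12.32.

12.32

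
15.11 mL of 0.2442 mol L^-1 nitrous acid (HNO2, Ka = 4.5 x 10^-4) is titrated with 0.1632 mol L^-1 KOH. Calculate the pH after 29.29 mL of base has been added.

12.39

n(acid) = 0.2442 x 0.01511 = 0.003690 mol; n(KOH) added = 0.1632 x 0.02929 = 0.004780 mol.
Base is in excess by 0.004780 - 0.003690 = 0.001090 mol in a total volume of 0.04440 L.
[OH^-] = 0.001090/0.04440 = 0.02456 M, so pOH = 1.61 and pH = 14.00 - 1.61 = 12.39.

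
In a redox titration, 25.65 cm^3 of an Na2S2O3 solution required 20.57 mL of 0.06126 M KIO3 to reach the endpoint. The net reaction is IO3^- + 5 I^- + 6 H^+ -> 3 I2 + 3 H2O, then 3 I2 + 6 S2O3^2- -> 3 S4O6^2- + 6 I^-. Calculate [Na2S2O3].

n(KIO3) = 0.06126 x 0.02057 = 0.001260 mol.
From the balanced equation, 1 mol KIO3 reacts with 6 mol Na2S2O3, so n(Na2S2O3) = 0.001260 x 6/1 = 0.007561 mol.
[Na2S2O3] = 0.007561 / 0.02565 L = 0.295 M.

0.295 M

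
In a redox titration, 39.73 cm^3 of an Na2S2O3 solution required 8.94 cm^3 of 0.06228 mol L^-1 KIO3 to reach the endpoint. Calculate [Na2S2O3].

n(KIO3) = 0.06228 x 0.008940 = 0.0005568 mol.
From the balanced equation, 1 mol KIO3 reacts with 6 mol Na2S2O3, so n(Na2S2O3) = 0.0005568 x 6/1 = 0.003341 mol.
[Na2S2O3] = 0.003341 / 0.03973 L = 0.0841 M.

0.0841 M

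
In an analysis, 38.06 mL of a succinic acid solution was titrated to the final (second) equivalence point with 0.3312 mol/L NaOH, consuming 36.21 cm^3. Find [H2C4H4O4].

n(NaOH) = 0.3312 x 0.03621 = 0.01199 mol.
At the final (second) equivalence point, 2 mol OH^- react per mol H2C4H4O4, so n(H2C4H4O4) = 0.01199 / 2 = 0.005996 mol.
[H2C4H4O4] = 0.005996 / 0.03806 L = 0.158 M.

0.158 M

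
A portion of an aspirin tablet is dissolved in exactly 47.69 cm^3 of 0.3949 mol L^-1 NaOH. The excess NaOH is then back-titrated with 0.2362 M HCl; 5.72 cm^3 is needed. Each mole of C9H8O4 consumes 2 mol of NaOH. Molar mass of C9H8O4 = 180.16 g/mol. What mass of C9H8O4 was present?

Total n(NaOH) added = 0.3949 x 0.04769 = 0.01883 mol.
n(HCl) used = 0.2362 x 0.005720 = 0.001351 mol, which equals the excess n(NaOH).
So n(NaOH) consumed by the sample = 0.01883 - 0.001351 = 0.01748 mol.
n(C9H8O4) = 0.01748 / 2 = 0.008741 mol.
mass = 0.008741 mol x 180.16 g/mol = 1.57 g.

1.57 g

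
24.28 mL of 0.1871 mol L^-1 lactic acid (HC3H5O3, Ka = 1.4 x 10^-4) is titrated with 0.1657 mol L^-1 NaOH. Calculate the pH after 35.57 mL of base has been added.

12.35

n(acid) = 0.1871 x 0.02428 = 0.004543 mol; n(NaOH) added = 0.1657 x 0.03557 = 0.005894 mol.
Base is in excess by 0.005894 - 0.004543 = 0.001351 mol in a total volume of 0.05985 L.
[OH^-] = 0.001351/0.05985 = 0.02258 M, so pOH = 1.65 and pH = 14.00 - 1.65 = 12.35.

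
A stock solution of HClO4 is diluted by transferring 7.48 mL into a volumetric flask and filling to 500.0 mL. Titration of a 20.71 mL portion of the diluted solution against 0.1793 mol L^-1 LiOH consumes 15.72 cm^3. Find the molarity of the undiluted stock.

9.10 M

n(LiOH) = 0.1793 x 0.01572 = 0.002819 mol.
n(HClO4) in the aliquot = 0.002819 mol.
[diluted HClO4] = 0.002819 / 0.02071 = 0.1361 M.
Dilution factor = 500.0/7.480 = 66.84, so [stock] = 0.1361 x 66.84 = 9.10 M.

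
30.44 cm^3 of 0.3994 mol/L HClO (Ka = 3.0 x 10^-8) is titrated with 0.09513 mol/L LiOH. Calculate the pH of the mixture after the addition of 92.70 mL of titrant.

Initial n(HClO) = 0.3994 x 0.03044 = 0.01216 mol.
n(LiOH) added = 0.09513 x 0.09270 = 0.008819 mol, converting that many moles of HClO to ClO-.
Remaining n(HClO) = 0.003339 mol; n(ClO-) = 0.008819 mol.
By Henderson-Hasselbalch, pH = pKa + log([A^-]/[HA]) = 7.52 + log(0.008819/0.003339) = 7.52 + (+0.42) = 7.94.

7.94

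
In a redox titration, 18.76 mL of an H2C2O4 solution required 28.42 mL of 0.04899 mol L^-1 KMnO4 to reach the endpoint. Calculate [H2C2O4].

n(KMnO4) = 0.04899 x 0.02842 = 0.001392 mol.
From the balanced equation, 2 mol KMnO4 reacts with 5 mol H2C2O4, so n(H2C2O4) = 0.001392 x 5/2 = 0.003481 mol.
[H2C2O4] = 0.003481 / 0.01876 L = 0.186 M.

0.186 M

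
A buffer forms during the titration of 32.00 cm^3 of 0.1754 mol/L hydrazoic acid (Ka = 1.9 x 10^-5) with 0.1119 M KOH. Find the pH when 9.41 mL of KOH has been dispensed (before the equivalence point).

4.08

Initial n(HN3) = 0.1754 x 0.03200 = 0.005613 mol.
n(KOH) added = 0.1119 x 0.009410 = 0.001053 mol, converting that many moles of HN3 to N3-.
Remaining n(HN3) = 0.004560 mol; n(N3-) = 0.001053 mol.
By Henderson-Hasselbalch, pH = pKa + log([A^-]/[HA]) = 4.72 + log(0.001053/0.004560) = 4.72 + (-0.64) = 4.08.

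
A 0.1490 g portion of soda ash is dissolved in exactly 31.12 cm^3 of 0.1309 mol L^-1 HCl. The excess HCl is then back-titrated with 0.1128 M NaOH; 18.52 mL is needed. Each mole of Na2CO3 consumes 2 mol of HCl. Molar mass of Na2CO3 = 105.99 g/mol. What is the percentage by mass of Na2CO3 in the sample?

Total n(HCl) added = 0.1309 x 0.03112 = 0.004074 mol.
n(NaOH) used = 0.1128 x 0.01852 = 0.002089 mol, which equals the excess n(HCl).
So n(HCl) consumed by the sample = 0.004074 - 0.002089 = 0.001985 mol.
n(Na2CO3) = 0.001985 / 2 = 0.0009923 mol.
mass Na2CO3 = 0.0009923 x 105.99 = 0.1052 g, so %Na2CO3 = 0.1052/0.1490 x 100 = 70.6%.

70.6%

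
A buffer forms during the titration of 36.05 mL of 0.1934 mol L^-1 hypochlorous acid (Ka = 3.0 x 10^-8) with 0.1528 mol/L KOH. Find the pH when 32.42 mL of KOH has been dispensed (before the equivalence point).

7.91

Initial n(HClO) = 0.1934 x 0.03605 = 0.006972 mol.
n(KOH) added = 0.1528 x 0.03242 = 0.004954 mol, converting that many moles of HClO to ClO-.
Remaining n(HClO) = 0.002018 mol; n(ClO-) = 0.004954 mol.
By Henderson-Hasselbalch, pH = pKa + log([A^-]/[HA]) = 7.52 + log(0.004954/0.002018) = 7.52 + (+0.39) = 7.91.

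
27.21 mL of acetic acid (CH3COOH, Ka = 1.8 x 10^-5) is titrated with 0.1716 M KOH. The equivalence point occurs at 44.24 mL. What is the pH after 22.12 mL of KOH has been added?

22.12 mL is exactly half the equivalence volume (44.24/2), i.e. the half-equivalence point.
There, n(HA) = n(A^-), so pH = pKa = -log(1.8 x 10^-5) = 4.74.

4.74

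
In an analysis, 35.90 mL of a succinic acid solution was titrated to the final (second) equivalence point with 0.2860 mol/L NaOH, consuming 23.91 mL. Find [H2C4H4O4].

n(NaOH) = 0.2860 x 0.02391 = 0.006838 mol.
At the final (second) equivalence point, 2 mol OH^- react per mol H2C4H4O4, so n(H2C4H4O4) = 0.006838 / 2 = 0.003419 mol.
[H2C4H4O4] = 0.003419 / 0.03590 L = 0.0952 M.

0.0952 M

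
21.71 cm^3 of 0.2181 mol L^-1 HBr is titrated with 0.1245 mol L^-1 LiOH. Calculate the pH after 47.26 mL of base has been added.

n(acid) = 0.2181 x 0.02171 = 0.004735 mol; n(LiOH) added = 0.1245 x 0.04726 = 0.005884 mol.
Base is in excess by 0.005884 - 0.004735 = 0.001149 mol in a total volume of 0.06897 L.
[OH^-] = 0.001149/0.06897 = 0.01666 M, so pOH = 1.78 and pH = 14.00 - 1.78 = 12.22.

12.22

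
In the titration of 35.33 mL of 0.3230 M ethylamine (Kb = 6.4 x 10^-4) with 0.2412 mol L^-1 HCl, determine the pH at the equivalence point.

5.83

n(C2H5NH2) = 0.3230 x 0.03533 = 0.01141 mol; V(HCl) at equivalence = 0.01141/0.2412 = 0.04731 L.
At equivalence the base is fully converted to C2H5NH3+; total volume = 0.08264 L, so [C2H5NH3+] = 0.01141/0.08264 = 0.1381 M.
Ka(C2H5NH3+) = Kw/Kb = 1.0e-14 / 6.4 x 10^-4 = 1.56e-11.
[H^+] = sqrt(Ka x [C2H5NH3+]) = sqrt(1.56e-11 x 0.1381) = 1.47e-6 M.
pH = -log(1.47e-6) = 5.83.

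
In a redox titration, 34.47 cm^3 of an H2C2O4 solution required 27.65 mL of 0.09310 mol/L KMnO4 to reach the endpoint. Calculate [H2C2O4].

0.187 M

n(KMnO4) = 0.09310 x 0.02765 = 0.002574 mol.
From the balanced equation, 2 mol KMnO4 reacts with 5 mol H2C2O4, so n(H2C2O4) = 0.002574 x 5/2 = 0.006436 mol.
[H2C2O4] = 0.006436 / 0.03447 L = 0.187 M.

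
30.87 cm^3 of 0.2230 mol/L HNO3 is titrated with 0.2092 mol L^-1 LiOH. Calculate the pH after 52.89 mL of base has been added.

n(acid) = 0.2230 x 0.03087 = 0.006884 mol; n(LiOH) added = 0.2092 x 0.05289 = 0.01106 mol.
Base is in excess by 0.01106 - 0.006884 = 0.004181 mol in a total volume of 0.08376 L.
[OH^-] = 0.004181/0.08376 = 0.04991 M, so pOH = 1.30 and pH = 14.00 - 1.30 = 12.70.

12.70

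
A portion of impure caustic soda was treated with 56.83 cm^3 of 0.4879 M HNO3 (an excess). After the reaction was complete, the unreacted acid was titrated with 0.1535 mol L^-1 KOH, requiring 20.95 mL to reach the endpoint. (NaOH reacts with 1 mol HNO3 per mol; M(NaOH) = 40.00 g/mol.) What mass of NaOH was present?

Total n(HNO3) added = 0.4879 x 0.05683 = 0.02773 mol.
n(KOH) used = 0.1535 x 0.02095 = 0.003216 mol, which equals the excess n(HNO3).
So n(HNO3) consumed by the sample = 0.02773 - 0.003216 = 0.02451 mol.
n(NaOH) = 0.02451 / 1 = 0.02451 mol.
mass = 0.02451 mol x 40.00 g/mol = 0.980 g.

0.980 g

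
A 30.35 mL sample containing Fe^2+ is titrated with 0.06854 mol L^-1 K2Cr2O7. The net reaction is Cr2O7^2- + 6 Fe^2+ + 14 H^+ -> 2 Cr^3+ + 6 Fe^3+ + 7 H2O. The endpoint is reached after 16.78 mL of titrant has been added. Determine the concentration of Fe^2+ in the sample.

0.227 M

n(K2Cr2O7) = 0.06854 x 0.01678 = 0.001150 mol.
From the balanced equation, 1 mol K2Cr2O7 reacts with 6 mol Fe^2+, so n(Fe^2+) = 0.001150 x 6/1 = 0.006901 mol.
[Fe^2+] = 0.006901 / 0.03035 L = 0.227 M.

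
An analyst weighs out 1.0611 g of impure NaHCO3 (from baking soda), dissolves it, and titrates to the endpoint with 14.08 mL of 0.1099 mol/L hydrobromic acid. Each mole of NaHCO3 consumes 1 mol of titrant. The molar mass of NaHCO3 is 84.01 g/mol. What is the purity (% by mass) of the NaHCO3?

12.3%

n(HBr) = 0.1099 x 0.01408 = 0.001547 mol.
n(NaHCO3) = 0.001547 / 1 = 0.001547 mol.
mass of NaHCO3 = 0.001547 x 84.01 = 0.1300 g.
% purity = 0.1300 / 1.0611 x 100 = 12.3%.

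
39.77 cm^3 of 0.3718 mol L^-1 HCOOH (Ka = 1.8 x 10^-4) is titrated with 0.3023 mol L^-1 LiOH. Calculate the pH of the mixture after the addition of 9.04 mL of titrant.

3.10

Initial n(HCOOH) = 0.3718 x 0.03977 = 0.01479 mol.
n(LiOH) added = 0.3023 x 0.009040 = 0.002733 mol, converting that many moles of HCOOH to HCOO-.
Remaining n(HCOOH) = 0.01205 mol; n(HCOO-) = 0.002733 mol.
By Henderson-Hasselbalch, pH = pKa + log([A^-]/[HA]) = 3.74 + log(0.002733/0.01205) = 3.74 + (-0.64) = 3.10.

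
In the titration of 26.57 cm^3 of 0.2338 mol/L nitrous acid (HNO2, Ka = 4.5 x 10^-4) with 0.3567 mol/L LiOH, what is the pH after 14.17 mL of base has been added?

3.99

Initial n(HNO2) = 0.2338 x 0.02657 = 0.006212 mol.
n(LiOH) added = 0.3567 x 0.01417 = 0.005054 mol, converting that many moles of HNO2 to NO2-.
Remaining n(HNO2) = 0.001158 mol; n(NO2-) = 0.005054 mol.
By Henderson-Hasselbalch, pH = pKa + log([A^-]/[HA]) = 3.35 + log(0.005054/0.001158) = 3.35 + (+0.64) = 3.99.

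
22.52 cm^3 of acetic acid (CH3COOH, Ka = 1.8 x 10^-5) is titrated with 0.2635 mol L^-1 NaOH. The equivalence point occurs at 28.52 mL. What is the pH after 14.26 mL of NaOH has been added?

14.26 mL is exactly half the equivalence volume (28.52/2), i.e. the half-equivalence point.
There, n(HA) = n(A^-), so pH = pKa = -log(1.8 x 10^-5) = 4.74.

4.74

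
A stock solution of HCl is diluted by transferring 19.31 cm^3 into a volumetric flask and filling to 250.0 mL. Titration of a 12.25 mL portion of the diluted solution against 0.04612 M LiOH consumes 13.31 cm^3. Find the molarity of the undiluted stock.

n(LiOH) = 0.04612 x 0.01331 = 0.0006139 mol.
n(HCl) in the aliquot = 0.0006139 mol.
[diluted HCl] = 0.0006139 / 0.01225 = 0.05011 M.
Dilution factor = 250.0/19.31 = 12.95, so [stock] = 0.05011 x 12.95 = 0.649 M.

0.649 M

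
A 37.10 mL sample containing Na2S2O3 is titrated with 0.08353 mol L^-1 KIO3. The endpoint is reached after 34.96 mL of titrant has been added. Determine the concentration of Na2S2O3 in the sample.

n(KIO3) = 0.08353 x 0.03496 = 0.002920 mol.
From the balanced equation, 1 mol KIO3 reacts with 6 mol Na2S2O3, so n(Na2S2O3) = 0.002920 x 6/1 = 0.01752 mol.
[Na2S2O3] = 0.01752 / 0.03710 L = 0.472 M.

0.472 M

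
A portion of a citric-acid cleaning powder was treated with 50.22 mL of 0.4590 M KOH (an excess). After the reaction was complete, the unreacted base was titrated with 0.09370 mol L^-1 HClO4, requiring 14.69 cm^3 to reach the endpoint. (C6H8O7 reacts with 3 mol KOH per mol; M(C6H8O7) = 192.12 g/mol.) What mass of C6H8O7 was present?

1.39 g

Total n(KOH) added = 0.4590 x 0.05022 = 0.02305 mol.
n(HClO4) used = 0.09370 x 0.01469 = 0.001376 mol, which equals the excess n(KOH).
So n(KOH) consumed by the sample = 0.02305 - 0.001376 = 0.02167 mol.
n(C6H8O7) = 0.02167 / 3 = 0.007225 mol.
mass = 0.007225 mol x 192.12 g/mol = 1.39 g.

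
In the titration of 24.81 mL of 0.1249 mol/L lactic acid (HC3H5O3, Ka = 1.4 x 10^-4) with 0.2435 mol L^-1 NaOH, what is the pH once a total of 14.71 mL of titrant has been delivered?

n(acid) = 0.1249 x 0.02481 = 0.003099 mol; n(NaOH) added = 0.2435 x 0.01471 = 0.003582 mol.
Base is in excess by 0.003582 - 0.003099 = 0.0004831 mol in a total volume of 0.03952 L.
[OH^-] = 0.0004831/0.03952 = 0.01222 M, so pOH = 1.91 and pH = 14.00 - 1.91 = 12.09.

12.09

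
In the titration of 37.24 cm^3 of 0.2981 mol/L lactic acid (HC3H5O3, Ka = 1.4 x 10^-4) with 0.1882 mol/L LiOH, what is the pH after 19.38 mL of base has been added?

3.54

Initial n(HC3H5O3) = 0.2981 x 0.03724 = 0.01110 mol.
n(LiOH) added = 0.1882 x 0.01938 = 0.003647 mol, converting that many moles of HC3H5O3 to C3H5O3-.
Remaining n(HC3H5O3) = 0.007454 mol; n(C3H5O3-) = 0.003647 mol.
By Henderson-Hasselbalch, pH = pKa + log([A^-]/[HA]) = 3.85 + log(0.003647/0.007454) = 3.85 + (-0.31) = 3.54.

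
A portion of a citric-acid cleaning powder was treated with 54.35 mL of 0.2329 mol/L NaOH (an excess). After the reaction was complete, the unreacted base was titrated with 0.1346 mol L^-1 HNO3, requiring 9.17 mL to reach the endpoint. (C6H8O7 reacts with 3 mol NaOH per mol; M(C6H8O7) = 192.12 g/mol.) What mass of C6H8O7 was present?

0.732 g

Total n(NaOH) added = 0.2329 x 0.05435 = 0.01266 mol.
n(HNO3) used = 0.1346 x 0.009170 = 0.001234 mol, which equals the excess n(NaOH).
So n(NaOH) consumed by the sample = 0.01266 - 0.001234 = 0.01142 mol.
n(C6H8O7) = 0.01142 / 3 = 0.003808 mol.
mass = 0.003808 mol x 192.12 g/mol = 0.732 g.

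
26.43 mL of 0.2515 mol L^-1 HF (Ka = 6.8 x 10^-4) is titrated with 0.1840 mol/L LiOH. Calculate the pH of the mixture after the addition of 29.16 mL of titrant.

3.79

Initial n(HF) = 0.2515 x 0.02643 = 0.006647 mol.
n(LiOH) added = 0.1840 x 0.02916 = 0.005365 mol, converting that many moles of HF to F-.
Remaining n(HF) = 0.001282 mol; n(F-) = 0.005365 mol.
By Henderson-Hasselbalch, pH = pKa + log([A^-]/[HA]) = 3.17 + log(0.005365/0.001282) = 3.17 + (+0.62) = 3.79.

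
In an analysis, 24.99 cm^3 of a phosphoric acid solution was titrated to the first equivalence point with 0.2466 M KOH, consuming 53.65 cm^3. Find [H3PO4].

n(KOH) = 0.2466 x 0.05365 = 0.01323 mol.
At the first equivalence point, 1 mol OH^- react per mol H3PO4, so n(H3PO4) = 0.01323 / 1 = 0.01323 mol.
[H3PO4] = 0.01323 / 0.02499 L = 0.529 M.

0.529 M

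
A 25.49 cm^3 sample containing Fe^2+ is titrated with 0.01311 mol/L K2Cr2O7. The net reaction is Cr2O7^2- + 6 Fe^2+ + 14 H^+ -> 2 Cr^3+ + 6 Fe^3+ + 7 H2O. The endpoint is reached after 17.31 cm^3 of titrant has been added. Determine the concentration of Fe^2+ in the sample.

n(K2Cr2O7) = 0.01311 x 0.01731 = 0.0002269 mol.
From the balanced equation, 1 mol K2Cr2O7 reacts with 6 mol Fe^2+, so n(Fe^2+) = 0.0002269 x 6/1 = 0.001362 mol.
[Fe^2+] = 0.001362 / 0.02549 L = 0.0534 M.

0.0534 M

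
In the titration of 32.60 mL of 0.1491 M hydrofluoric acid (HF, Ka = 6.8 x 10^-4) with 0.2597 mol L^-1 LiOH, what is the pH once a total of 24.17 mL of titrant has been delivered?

n(acid) = 0.1491 x 0.03260 = 0.004861 mol; n(LiOH) added = 0.2597 x 0.02417 = 0.006277 mol.
Base is in excess by 0.006277 - 0.004861 = 0.001416 mol in a total volume of 0.05677 L.
[OH^-] = 0.001416/0.05677 = 0.02495 M, so pOH = 1.60 and pH = 14.00 - 1.60 = 12.40.

12.40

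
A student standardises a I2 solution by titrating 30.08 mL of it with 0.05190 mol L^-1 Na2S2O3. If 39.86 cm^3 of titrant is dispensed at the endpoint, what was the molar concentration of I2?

n(Na2S2O3) = 0.05190 x 0.03986 = 0.002069 mol.
From the balanced equation, 2 mol Na2S2O3 reacts with 1 mol I2, so n(I2) = 0.002069 x 1/2 = 0.001034 mol.
[I2] = 0.001034 / 0.03008 L = 0.0344 M.

0.0344 M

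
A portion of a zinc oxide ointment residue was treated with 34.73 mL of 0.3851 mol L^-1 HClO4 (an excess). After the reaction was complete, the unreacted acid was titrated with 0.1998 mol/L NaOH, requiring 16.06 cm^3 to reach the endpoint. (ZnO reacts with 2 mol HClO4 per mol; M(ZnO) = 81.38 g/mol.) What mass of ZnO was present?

0.414 g

Total n(HClO4) added = 0.3851 x 0.03473 = 0.01337 mol.
n(NaOH) used = 0.1998 x 0.01606 = 0.003209 mol, which equals the excess n(HClO4).
So n(HClO4) consumed by the sample = 0.01337 - 0.003209 = 0.01017 mol.
n(ZnO) = 0.01017 / 2 = 0.005083 mol.
mass = 0.005083 mol x 81.38 g/mol = 0.414 g.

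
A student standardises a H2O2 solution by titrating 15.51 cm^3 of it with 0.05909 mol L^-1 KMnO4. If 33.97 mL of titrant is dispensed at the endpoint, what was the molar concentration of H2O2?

n(KMnO4) = 0.05909 x 0.03397 = 0.002007 mol.
From the balanced equation, 2 mol KMnO4 reacts with 5 mol H2O2, so n(H2O2) = 0.002007 x 5/2 = 0.005018 mol.
[H2O2] = 0.005018 / 0.01551 L = 0.324 M.

0.324 M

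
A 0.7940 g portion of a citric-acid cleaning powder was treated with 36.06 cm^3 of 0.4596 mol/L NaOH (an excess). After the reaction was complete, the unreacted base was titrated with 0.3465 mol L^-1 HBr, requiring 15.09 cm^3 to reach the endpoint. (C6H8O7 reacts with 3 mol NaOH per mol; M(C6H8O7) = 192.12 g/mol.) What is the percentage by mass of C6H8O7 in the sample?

Total n(NaOH) added = 0.4596 x 0.03606 = 0.01657 mol.
n(HBr) used = 0.3465 x 0.01509 = 0.005229 mol, which equals the excess n(NaOH).
So n(NaOH) consumed by the sample = 0.01657 - 0.005229 = 0.01134 mol.
n(C6H8O7) = 0.01134 / 3 = 0.003781 mol.
mass C6H8O7 = 0.003781 x 192.12 = 0.7265 g, so %C6H8O7 = 0.7265/0.7940 x 100 = 91.5%.

91.5%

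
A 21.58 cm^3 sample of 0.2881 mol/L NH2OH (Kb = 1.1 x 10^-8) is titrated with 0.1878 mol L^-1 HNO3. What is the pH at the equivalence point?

n(NH2OH) = 0.2881 x 0.02158 = 0.006217 mol; V(HNO3) at equivalence = 0.006217/0.1878 = 0.03311 L.
At equivalence the base is fully converted to NH3OH+; total volume = 0.05469 L, so [NH3OH+] = 0.006217/0.05469 = 0.1137 M.
Ka(NH3OH+) = Kw/Kb = 1.0e-14 / 1.1 x 10^-8 = 9.09e-7.
[H^+] = sqrt(Ka x [NH3OH+]) = sqrt(9.09e-7 x 0.1137) = 0.000321 M.
pH = -log(0.000321) = 3.49.

3.49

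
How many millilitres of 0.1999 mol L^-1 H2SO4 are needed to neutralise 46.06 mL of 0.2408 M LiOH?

n(LiOH) = 0.2408 mol/L x 0.04606 L = 0.01109 mol.
The neutralisation is 2 LiOH : 1 H2SO4, so n(H2SO4) = 0.01109 x 1/2 = 0.005546 mol.
V(H2SO4) = 0.005546 / 0.1999 = 0.02774 L = 27.7 mL.

27.7 mL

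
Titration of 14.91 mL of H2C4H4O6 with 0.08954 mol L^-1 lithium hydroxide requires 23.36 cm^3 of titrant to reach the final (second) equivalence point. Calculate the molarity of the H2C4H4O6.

n(LiOH) = 0.08954 x 0.02336 = 0.002092 mol.
At the final (second) equivalence point, 2 mol OH^- react per mol H2C4H4O6, so n(H2C4H4O6) = 0.002092 / 2 = 0.001046 mol.
[H2C4H4O6] = 0.001046 / 0.01491 L = 0.0701 M.

0.0701 M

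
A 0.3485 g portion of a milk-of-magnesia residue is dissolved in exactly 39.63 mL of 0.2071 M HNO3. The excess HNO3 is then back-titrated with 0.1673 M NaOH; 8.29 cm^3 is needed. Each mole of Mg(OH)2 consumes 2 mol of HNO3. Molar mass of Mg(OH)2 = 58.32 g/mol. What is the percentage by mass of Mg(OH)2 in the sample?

Total n(HNO3) added = 0.2071 x 0.03963 = 0.008207 mol.
n(NaOH) used = 0.1673 x 0.008290 = 0.001387 mol, which equals the excess n(HNO3).
So n(HNO3) consumed by the sample = 0.008207 - 0.001387 = 0.006820 mol.
n(Mg(OH)2) = 0.006820 / 2 = 0.003410 mol.
mass Mg(OH)2 = 0.003410 x 58.32 = 0.1989 g, so %Mg(OH)2 = 0.1989/0.3485 x 100 = 57.1%.

57.1%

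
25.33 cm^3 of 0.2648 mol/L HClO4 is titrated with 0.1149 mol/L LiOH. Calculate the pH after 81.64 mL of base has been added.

n(acid) = 0.2648 x 0.02533 = 0.006707 mol; n(LiOH) added = 0.1149 x 0.08164 = 0.009380 mol.
Base is in excess by 0.009380 - 0.006707 = 0.002673 mol in a total volume of 0.1070 L.
[OH^-] = 0.002673/0.1070 = 0.02499 M, so pOH = 1.60 and pH = 14.00 - 1.60 = 12.40.

12.40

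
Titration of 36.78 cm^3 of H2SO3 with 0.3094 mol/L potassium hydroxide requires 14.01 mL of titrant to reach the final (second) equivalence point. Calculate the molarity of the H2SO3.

n(KOH) = 0.3094 x 0.01401 = 0.004335 mol.
At the final (second) equivalence point, 2 mol OH^- react per mol H2SO3, so n(H2SO3) = 0.004335 / 2 = 0.002167 mol.
[H2SO3] = 0.002167 / 0.03678 L = 0.0589 M.

0.0589 M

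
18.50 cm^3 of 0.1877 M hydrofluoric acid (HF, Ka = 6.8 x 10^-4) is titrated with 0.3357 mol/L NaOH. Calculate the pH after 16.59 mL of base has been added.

12.78

n(acid) = 0.1877 x 0.01850 = 0.003472 mol; n(NaOH) added = 0.3357 x 0.01659 = 0.005569 mol.
Base is in excess by 0.005569 - 0.003472 = 0.002097 mol in a total volume of 0.03509 L.
[OH^-] = 0.002097/0.03509 = 0.05976 M, so pOH = 1.22 and pH = 14.00 - 1.22 = 12.78.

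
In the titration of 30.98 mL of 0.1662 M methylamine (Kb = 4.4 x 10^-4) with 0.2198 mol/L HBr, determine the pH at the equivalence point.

5.83

n(CH3NH2) = 0.1662 x 0.03098 = 0.005149 mol; V(HBr) at equivalence = 0.005149/0.2198 = 0.02343 L.
At equivalence the base is fully converted to CH3NH3+; total volume = 0.05441 L, so [CH3NH3+] = 0.005149/0.05441 = 0.09464 M.
Ka(CH3NH3+) = Kw/Kb = 1.0e-14 / 4.4 x 10^-4 = 2.27e-11.
[H^+] = sqrt(Ka x [CH3NH3+]) = sqrt(2.27e-11 x 0.09464) = 1.47e-6 M.
pH = -log(1.47e-6) = 5.83.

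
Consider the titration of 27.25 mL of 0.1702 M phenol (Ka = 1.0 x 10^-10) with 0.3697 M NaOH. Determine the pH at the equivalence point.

n(C6H5OH) = 0.1702 x 0.02725 = 0.004638 mol; V(NaOH) at equivalence = 0.004638/0.3697 = 0.01255 L.
At equivalence all the acid is converted to C6H5O-; total volume = 0.02725 + 0.01255 = 0.03980 L, so [C6H5O-] = 0.004638/0.03980 = 0.1165 M.
Kb = Kw/Ka = 1.0e-14 / 1.0 x 10^-10 = 0.000100.
[OH^-] = sqrt(Kb x [C6H5O-]) = sqrt(0.000100 x 0.1165) = 0.00341 M.
pOH = 2.47, so pH = 14.00 - 2.47 = 11.53.

11.53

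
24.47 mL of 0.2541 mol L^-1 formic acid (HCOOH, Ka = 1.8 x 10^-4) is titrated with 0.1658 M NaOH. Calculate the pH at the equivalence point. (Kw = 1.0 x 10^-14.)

n(HCOOH) = 0.2541 x 0.02447 = 0.006218 mol; V(NaOH) at equivalence = 0.006218/0.1658 = 0.03750 L.
At equivalence all the acid is converted to HCOO-; total volume = 0.02447 + 0.03750 = 0.06197 L, so [HCOO-] = 0.006218/0.06197 = 0.1003 M.
Kb = Kw/Ka = 1.0e-14 / 1.8 x 10^-4 = 5.56e-11.
[OH^-] = sqrt(Kb x [HCOO-]) = sqrt(5.56e-11 x 0.1003) = 2.36e-6 M.
pOH = 5.63, so pH = 14.00 - 5.63 = 8.37.

8.37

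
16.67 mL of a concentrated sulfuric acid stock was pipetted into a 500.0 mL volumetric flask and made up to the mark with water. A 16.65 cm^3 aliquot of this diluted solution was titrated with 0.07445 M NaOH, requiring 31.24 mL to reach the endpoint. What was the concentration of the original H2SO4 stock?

n(NaOH) = 0.07445 x 0.03124 = 0.002326 mol.
n(H2SO4) in the aliquot = 0.002326 x 1/2 = 0.001163 mol.
[diluted H2SO4] = 0.001163 / 0.01665 = 0.06984 M.
Dilution factor = 500.0/16.67 = 29.99, so [stock] = 0.06984 x 29.99 = 2.09 M.

2.09 M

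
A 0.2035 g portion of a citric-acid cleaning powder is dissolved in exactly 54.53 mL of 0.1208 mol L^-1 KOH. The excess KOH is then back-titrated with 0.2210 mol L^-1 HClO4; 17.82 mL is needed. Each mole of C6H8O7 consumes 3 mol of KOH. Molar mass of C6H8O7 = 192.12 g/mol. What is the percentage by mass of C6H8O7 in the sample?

83.4%

Total n(KOH) added = 0.1208 x 0.05453 = 0.006587 mol.
n(HClO4) used = 0.2210 x 0.01782 = 0.003938 mol, which equals the excess n(KOH).
So n(KOH) consumed by the sample = 0.006587 - 0.003938 = 0.002649 mol.
n(C6H8O7) = 0.002649 / 3 = 0.0008830 mol.
mass C6H8O7 = 0.0008830 x 192.12 = 0.1696 g, so %C6H8O7 = 0.1696/0.2035 x 100 = 83.4%.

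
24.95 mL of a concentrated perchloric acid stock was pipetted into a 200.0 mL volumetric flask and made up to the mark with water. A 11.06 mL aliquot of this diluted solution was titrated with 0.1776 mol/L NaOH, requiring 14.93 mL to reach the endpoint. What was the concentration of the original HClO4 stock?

1.92 M

n(NaOH) = 0.1776 x 0.01493 = 0.002652 mol.
n(HClO4) in the aliquot = 0.002652 mol.
[diluted HClO4] = 0.002652 / 0.01106 = 0.2397 M.
Dilution factor = 200.0/24.95 = 8.016, so [stock] = 0.2397 x 8.016 = 1.92 M.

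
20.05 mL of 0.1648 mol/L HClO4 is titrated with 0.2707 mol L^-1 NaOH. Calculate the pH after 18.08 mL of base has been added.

n(acid) = 0.1648 x 0.02005 = 0.003304 mol; n(NaOH) added = 0.2707 x 0.01808 = 0.004894 mol.
Base is in excess by 0.004894 - 0.003304 = 0.001590 mol in a total volume of 0.03813 L.
[OH^-] = 0.001590/0.03813 = 0.04170 M, so pOH = 1.38 and pH = 14.00 - 1.38 = 12.62.

12.62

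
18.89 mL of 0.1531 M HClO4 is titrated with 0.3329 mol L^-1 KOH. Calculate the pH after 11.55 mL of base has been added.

n(acid) = 0.1531 x 0.01889 = 0.002892 mol; n(KOH) added = 0.3329 x 0.01155 = 0.003845 mol.
Base is in excess by 0.003845 - 0.002892 = 0.0009529 mol in a total volume of 0.03044 L.
[OH^-] = 0.0009529/0.03044 = 0.03131 M, so pOH = 1.50 and pH = 14.00 - 1.50 = 12.50.

12.50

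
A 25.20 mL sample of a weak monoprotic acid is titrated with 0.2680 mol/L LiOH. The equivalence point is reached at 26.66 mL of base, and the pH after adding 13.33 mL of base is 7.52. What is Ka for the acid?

3.0 x 10^-8

13.33 mL is half of the equivalence volume, so this is the half-equivalence point where [HA] = [A^-].
At half-equivalence pH = pKa, so pKa = 7.52.
Ka = 10^(-7.52) = 3.0 x 10^-8.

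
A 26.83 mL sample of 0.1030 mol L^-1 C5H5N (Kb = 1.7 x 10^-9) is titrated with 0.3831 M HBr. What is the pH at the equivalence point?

n(C5H5N) = 0.1030 x 0.02683 = 0.002763 mol; V(HBr) at equivalence = 0.002763/0.3831 = 0.007213 L.
At equivalence the base is fully converted to C5H5NH+; total volume = 0.03404 L, so [C5H5NH+] = 0.002763/0.03404 = 0.08118 M.
Ka(C5H5NH+) = Kw/Kb = 1.0e-14 / 1.7 x 10^-9 = 5.88e-6.
[H^+] = sqrt(Ka x [C5H5NH+]) = sqrt(5.88e-6 x 0.08118) = 0.000691 M.
pH = -log(0.000691) = 3.16.

3.16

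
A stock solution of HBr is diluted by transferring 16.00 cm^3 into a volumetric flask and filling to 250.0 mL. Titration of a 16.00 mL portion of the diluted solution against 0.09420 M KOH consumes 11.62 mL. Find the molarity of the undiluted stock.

n(KOH) = 0.09420 x 0.01162 = 0.001095 mol.
n(HBr) in the aliquot = 0.001095 mol.
[diluted HBr] = 0.001095 / 0.01600 = 0.06841 M.
Dilution factor = 250.0/16.00 = 15.62, so [stock] = 0.06841 x 15.62 = 1.07 M.

1.07 M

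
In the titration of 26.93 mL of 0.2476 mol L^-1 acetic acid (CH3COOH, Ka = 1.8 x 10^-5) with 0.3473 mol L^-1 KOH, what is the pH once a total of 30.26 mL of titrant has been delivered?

12.83

n(acid) = 0.2476 x 0.02693 = 0.006668 mol; n(KOH) added = 0.3473 x 0.03026 = 0.01051 mol.
Base is in excess by 0.01051 - 0.006668 = 0.003841 mol in a total volume of 0.05719 L.
[OH^-] = 0.003841/0.05719 = 0.06717 M, so pOH = 1.17 and pH = 14.00 - 1.17 = 12.83.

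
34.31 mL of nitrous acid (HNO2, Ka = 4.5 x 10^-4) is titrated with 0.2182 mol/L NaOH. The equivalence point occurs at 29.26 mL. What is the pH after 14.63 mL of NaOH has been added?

3.35

14.63 mL is exactly half the equivalence volume (29.26/2), i.e. the half-equivalence point.
There, n(HA) = n(A^-), so pH = pKa = -log(4.5 x 10^-4) = 3.35.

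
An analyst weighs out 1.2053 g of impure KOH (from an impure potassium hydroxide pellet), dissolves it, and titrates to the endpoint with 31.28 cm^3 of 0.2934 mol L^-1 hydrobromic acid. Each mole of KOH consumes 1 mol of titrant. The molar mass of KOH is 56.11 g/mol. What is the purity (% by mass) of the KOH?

n(HBr) = 0.2934 x 0.03128 = 0.009178 mol.
n(KOH) = 0.009178 / 1 = 0.009178 mol.
mass of KOH = 0.009178 x 56.11 = 0.5150 g.
% purity = 0.5150 / 1.2053 x 100 = 42.7%.

42.7%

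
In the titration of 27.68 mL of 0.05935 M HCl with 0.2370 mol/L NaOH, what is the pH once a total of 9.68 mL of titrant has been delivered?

n(acid) = 0.05935 x 0.02768 = 0.001643 mol; n(NaOH) added = 0.2370 x 0.009680 = 0.002294 mol.
Base is in excess by 0.002294 - 0.001643 = 0.0006514 mol in a total volume of 0.03736 L.
[OH^-] = 0.0006514/0.03736 = 0.01743 M, so pOH = 1.76 and pH = 14.00 - 1.76 = 12.24.

12.24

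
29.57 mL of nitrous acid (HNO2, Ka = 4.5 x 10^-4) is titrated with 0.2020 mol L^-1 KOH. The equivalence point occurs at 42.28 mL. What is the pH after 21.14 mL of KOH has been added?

21.14 mL is exactly half the equivalence volume (42.28/2), i.e. the half-equivalence point.
There, n(HA) = n(A^-), so pH = pKa = -log(4.5 x 10^-4) = 3.35.

3.35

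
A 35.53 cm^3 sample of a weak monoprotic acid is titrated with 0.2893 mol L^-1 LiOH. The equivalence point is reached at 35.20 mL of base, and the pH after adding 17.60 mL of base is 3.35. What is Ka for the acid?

4.5 x 10^-4

17.60 mL is half of the equivalence volume, so this is the half-equivalence point where [HA] = [A^-].
At half-equivalence pH = pKa, so pKa = 3.35.
Ka = 10^(-3.35) = 4.5 x 10^-4.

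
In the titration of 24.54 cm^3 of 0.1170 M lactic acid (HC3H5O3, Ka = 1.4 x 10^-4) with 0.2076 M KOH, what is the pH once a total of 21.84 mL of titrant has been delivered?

n(acid) = 0.1170 x 0.02454 = 0.002871 mol; n(KOH) added = 0.2076 x 0.02184 = 0.004534 mol.
Base is in excess by 0.004534 - 0.002871 = 0.001663 mol in a total volume of 0.04638 L.
[OH^-] = 0.001663/0.04638 = 0.03585 M, so pOH = 1.45 and pH = 14.00 - 1.45 = 12.55.

12.55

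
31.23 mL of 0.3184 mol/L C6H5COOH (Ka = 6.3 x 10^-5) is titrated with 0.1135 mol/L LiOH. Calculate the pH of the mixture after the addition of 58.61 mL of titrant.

Initial n(C6H5COOH) = 0.3184 x 0.03123 = 0.009944 mol.
n(LiOH) added = 0.1135 x 0.05861 = 0.006652 mol, converting that many moles of C6H5COOH to C6H5COO-.
Remaining n(C6H5COOH) = 0.003291 mol; n(C6H5COO-) = 0.006652 mol.
By Henderson-Hasselbalch, pH = pKa + log([A^-]/[HA]) = 4.20 + log(0.006652/0.003291) = 4.20 + (+0.31) = 4.51.

4.51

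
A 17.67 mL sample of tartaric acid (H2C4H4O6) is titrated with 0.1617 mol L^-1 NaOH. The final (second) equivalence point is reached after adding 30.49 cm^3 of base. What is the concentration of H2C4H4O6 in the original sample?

0.140 M

n(NaOH) = 0.1617 x 0.03049 = 0.004930 mol.
At the final (second) equivalence point, 2 mol OH^- react per mol H2C4H4O6, so n(H2C4H4O6) = 0.004930 / 2 = 0.002465 mol.
[H2C4H4O6] = 0.002465 / 0.01767 L = 0.140 M.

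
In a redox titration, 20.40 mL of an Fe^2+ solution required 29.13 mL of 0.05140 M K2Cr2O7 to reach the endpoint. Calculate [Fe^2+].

n(K2Cr2O7) = 0.05140 x 0.02913 = 0.001497 mol.
From the balanced equation, 1 mol K2Cr2O7 reacts with 6 mol Fe^2+, so n(Fe^2+) = 0.001497 x 6/1 = 0.008984 mol.
[Fe^2+] = 0.008984 / 0.02040 L = 0.440 M.

0.440 M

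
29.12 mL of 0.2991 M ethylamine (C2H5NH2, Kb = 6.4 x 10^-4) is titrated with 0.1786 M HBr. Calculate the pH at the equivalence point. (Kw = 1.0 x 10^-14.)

n(C2H5NH2) = 0.2991 x 0.02912 = 0.008710 mol; V(HBr) at equivalence = 0.008710/0.1786 = 0.04877 L.
At equivalence the base is fully converted to C2H5NH3+; total volume = 0.07789 L, so [C2H5NH3+] = 0.008710/0.07789 = 0.1118 M.
Ka(C2H5NH3+) = Kw/Kb = 1.0e-14 / 6.4 x 10^-4 = 1.56e-11.
[H^+] = sqrt(Ka x [C2H5NH3+]) = sqrt(1.56e-11 x 0.1118) = 1.32e-6 M.
pH = -log(1.32e-6) = 5.88.

5.88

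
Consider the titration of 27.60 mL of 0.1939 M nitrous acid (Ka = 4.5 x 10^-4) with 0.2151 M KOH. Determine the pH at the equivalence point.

n(HNO2) = 0.1939 x 0.02760 = 0.005352 mol; V(KOH) at equivalence = 0.005352/0.2151 = 0.02488 L.
At equivalence all the acid is converted to NO2-; total volume = 0.02760 + 0.02488 = 0.05248 L, so [NO2-] = 0.005352/0.05248 = 0.1020 M.
Kb = Kw/Ka = 1.0e-14 / 4.5 x 10^-4 = 2.22e-11.
[OH^-] = sqrt(Kb x [NO2-]) = sqrt(2.22e-11 x 0.1020) = 1.51e-6 M.
pOH = 5.82, so pH = 14.00 - 5.82 = 8.18.

8.18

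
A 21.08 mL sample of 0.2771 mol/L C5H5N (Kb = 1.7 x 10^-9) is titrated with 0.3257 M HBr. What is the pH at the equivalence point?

3.03

n(C5H5N) = 0.2771 x 0.02108 = 0.005841 mol; V(HBr) at equivalence = 0.005841/0.3257 = 0.01793 L.
At equivalence the base is fully converted to C5H5NH+; total volume = 0.03901 L, so [C5H5NH+] = 0.005841/0.03901 = 0.1497 M.
Ka(C5H5NH+) = Kw/Kb = 1.0e-14 / 1.7 x 10^-9 = 5.88e-6.
[H^+] = sqrt(Ka x [C5H5NH+]) = sqrt(5.88e-6 x 0.1497) = 0.000938 M.
pH = -log(0.000938) = 3.03.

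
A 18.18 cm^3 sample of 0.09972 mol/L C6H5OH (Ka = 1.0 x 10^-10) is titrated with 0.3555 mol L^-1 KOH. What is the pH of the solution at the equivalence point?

n(C6H5OH) = 0.09972 x 0.01818 = 0.001813 mol; V(KOH) at equivalence = 0.001813/0.3555 = 0.005100 L.
At equivalence all the acid is converted to C6H5O-; total volume = 0.01818 + 0.005100 = 0.02328 L, so [C6H5O-] = 0.001813/0.02328 = 0.07788 M.
Kb = Kw/Ka = 1.0e-14 / 1.0 x 10^-10 = 0.000100.
[OH^-] = sqrt(Kb x [C6H5O-]) = sqrt(0.000100 x 0.07788) = 0.00279 M.
pOH = 2.55, so pH = 14.00 - 2.55 = 11.45.

11.45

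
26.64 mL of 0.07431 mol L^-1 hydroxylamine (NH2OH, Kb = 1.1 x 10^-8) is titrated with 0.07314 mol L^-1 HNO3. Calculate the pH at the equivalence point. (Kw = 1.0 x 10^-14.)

3.74

n(NH2OH) = 0.07431 x 0.02664 = 0.001980 mol; V(HNO3) at equivalence = 0.001980/0.07314 = 0.02707 L.
At equivalence the base is fully converted to NH3OH+; total volume = 0.05371 L, so [NH3OH+] = 0.001980/0.05371 = 0.03686 M.
Ka(NH3OH+) = Kw/Kb = 1.0e-14 / 1.1 x 10^-8 = 9.09e-7.
[H^+] = sqrt(Ka x [NH3OH+]) = sqrt(9.09e-7 x 0.03686) = 0.000183 M.
pH = -log(0.000183) = 3.74.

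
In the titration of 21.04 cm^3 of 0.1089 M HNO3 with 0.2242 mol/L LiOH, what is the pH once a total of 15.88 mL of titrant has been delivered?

n(acid) = 0.1089 x 0.02104 = 0.002291 mol; n(LiOH) added = 0.2242 x 0.01588 = 0.003560 mol.
Base is in excess by 0.003560 - 0.002291 = 0.001269 mol in a total volume of 0.03692 L.
[OH^-] = 0.001269/0.03692 = 0.03437 M, so pOH = 1.46 and pH = 14.00 - 1.46 = 12.54.

12.54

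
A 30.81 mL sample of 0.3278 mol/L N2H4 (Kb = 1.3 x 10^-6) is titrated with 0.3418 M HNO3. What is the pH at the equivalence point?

n(N2H4) = 0.3278 x 0.03081 = 0.01010 mol; V(HNO3) at equivalence = 0.01010/0.3418 = 0.02955 L.
At equivalence the base is fully converted to N2H5+; total volume = 0.06036 L, so [N2H5+] = 0.01010/0.06036 = 0.1673 M.
Ka(N2H5+) = Kw/Kb = 1.0e-14 / 1.3 x 10^-6 = 7.69e-9.
[H^+] = sqrt(Ka x [N2H5+]) = sqrt(7.69e-9 x 0.1673) = 3.59e-5 M.
pH = -log(3.59e-5) = 4.45.

4.45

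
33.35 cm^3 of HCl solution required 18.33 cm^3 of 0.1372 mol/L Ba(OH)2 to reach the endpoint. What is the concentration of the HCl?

0.151 M

n(Ba(OH)2) delivered = 0.1372 x 0.01833 = 0.002515 mol.
The reaction is 2 HCl + 1 Ba(OH)2, so n(HCl) = 0.002515 x 2/1 = 0.005030 mol.
[HCl] = 0.005030 mol / 0.03335 L = 0.151 M.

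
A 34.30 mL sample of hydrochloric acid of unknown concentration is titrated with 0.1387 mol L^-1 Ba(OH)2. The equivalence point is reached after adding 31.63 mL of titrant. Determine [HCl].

0.256 M

n(Ba(OH)2) delivered = 0.1387 x 0.03163 = 0.004387 mol.
The reaction is 2 HCl + 1 Ba(OH)2, so n(HCl) = 0.004387 x 2/1 = 0.008774 mol.
[HCl] = 0.008774 mol / 0.03430 L = 0.256 M.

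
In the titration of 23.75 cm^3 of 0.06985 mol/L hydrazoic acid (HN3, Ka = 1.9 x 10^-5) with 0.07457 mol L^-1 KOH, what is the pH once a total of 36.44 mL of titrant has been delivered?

12.25

n(acid) = 0.06985 x 0.02375 = 0.001659 mol; n(KOH) added = 0.07457 x 0.03644 = 0.002717 mol.
Base is in excess by 0.002717 - 0.001659 = 0.001058 mol in a total volume of 0.06019 L.
[OH^-] = 0.001058/0.06019 = 0.01758 M, so pOH = 1.75 and pH = 14.00 - 1.75 = 12.25.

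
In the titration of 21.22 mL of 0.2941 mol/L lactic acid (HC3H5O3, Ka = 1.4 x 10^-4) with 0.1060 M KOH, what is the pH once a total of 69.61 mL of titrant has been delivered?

12.10

n(acid) = 0.2941 x 0.02122 = 0.006241 mol; n(KOH) added = 0.1060 x 0.06961 = 0.007379 mol.
Base is in excess by 0.007379 - 0.006241 = 0.001138 mol in a total volume of 0.09083 L.
[OH^-] = 0.001138/0.09083 = 0.01253 M, so pOH = 1.90 and pH = 14.00 - 1.90 = 12.10.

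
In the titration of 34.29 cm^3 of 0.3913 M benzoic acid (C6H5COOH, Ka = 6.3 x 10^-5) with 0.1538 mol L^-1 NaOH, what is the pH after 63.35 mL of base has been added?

4.62

Initial n(C6H5COOH) = 0.3913 x 0.03429 = 0.01342 mol.
n(NaOH) added = 0.1538 x 0.06335 = 0.009743 mol, converting that many moles of C6H5COOH to C6H5COO-.
Remaining n(C6H5COOH) = 0.003674 mol; n(C6H5COO-) = 0.009743 mol.
By Henderson-Hasselbalch, pH = pKa + log([A^-]/[HA]) = 4.20 + log(0.009743/0.003674) = 4.20 + (+0.42) = 4.62.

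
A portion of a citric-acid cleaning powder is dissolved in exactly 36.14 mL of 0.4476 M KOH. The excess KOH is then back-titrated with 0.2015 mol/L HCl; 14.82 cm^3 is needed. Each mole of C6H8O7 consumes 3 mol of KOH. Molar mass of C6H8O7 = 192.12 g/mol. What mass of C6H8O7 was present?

Total n(KOH) added = 0.4476 x 0.03614 = 0.01618 mol.
n(HCl) used = 0.2015 x 0.01482 = 0.002986 mol, which equals the excess n(KOH).
So n(KOH) consumed by the sample = 0.01618 - 0.002986 = 0.01319 mol.
n(C6H8O7) = 0.01319 / 3 = 0.004397 mol.
mass = 0.004397 mol x 192.12 g/mol = 0.845 g.

0.845 g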